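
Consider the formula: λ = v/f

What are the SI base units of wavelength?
Units of each symbol in λ = v/f:
  v (wave speed): m/s
  f (frequency): 1/s  → in the denominator, contributes s

Multiplying the contributions: [m/s] · [s]
Adding exponents of each base unit: m: 1
SI base units of wavelength: m

Answer: m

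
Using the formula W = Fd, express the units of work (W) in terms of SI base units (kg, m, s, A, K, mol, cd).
Units of each symbol in W = Fd:
  F (force): kg·m/s²
  d (displacement): m

Multiplying the contributions: [kg·m/s²] · [m]
Adding exponents of each base unit: kg: 1, m: 2, s: -2
SI base units of work: kg·m²/s²

Answer: kg·m²/s²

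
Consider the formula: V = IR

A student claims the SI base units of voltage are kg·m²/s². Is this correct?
Units of each symbol in V = IR:
  I (current): A
  R (resistance, in ohms): kg·m²/(s³·A²)

Multiplying the contributions: [A] · [kg·m²/(s³·A²)]
Adding exponents of each base unit: kg: 1, m: 2, s: -3, A: -1
SI base units of voltage: kg·m²/(s³·A)

The claimed units kg·m²/s² (exponents kg: 1, m: 2, s: -2) do not match the derived units kg·m²/(s³·A) (exponents kg: 1, m: 2, s: -3, A: -1), so the claim is incorrect.

Answer: No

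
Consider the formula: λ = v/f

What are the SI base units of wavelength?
Units of each symbol in λ = v/f:
  v (wave speed): m/s
  f (frequency): 1/s  → in the denominator, contributes s

Multiplying the contributions: [m/s] · [s]
Adding exponents of each base unit: m: 1
SI base units of wavelength: m

Answer: m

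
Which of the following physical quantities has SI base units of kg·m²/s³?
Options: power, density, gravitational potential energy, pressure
Checking the SI base units of each option:
  power (P = W/t): kg·m²/s³  ✓ matches
  density (ρ = m/V): kg/m³  ✗
  gravitational potential energy (U = -GMm/r): kg·m²/s²  ✗
  pressure (P = F/A): kg/(m·s²)  ✗

Only power has units kg·m²/s³.

Answer: power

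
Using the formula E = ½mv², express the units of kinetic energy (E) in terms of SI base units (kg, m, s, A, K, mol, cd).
Units of each symbol in E = ½mv²:
  m (mass): kg
  v (speed): m/s  → to the power 2, contributes m²/s²
  The factor ½ is dimensionless.

Multiplying the contributions: [kg] · [m²/s²]
Adding exponents of each base unit: kg: 1, m: 2, s: -2
SI base units of kinetic energy: kg·m²/s²

Answer: kg·m²/s²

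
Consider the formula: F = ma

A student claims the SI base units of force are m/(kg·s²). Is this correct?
Units of each symbol in F = ma:
  m (mass): kg
  a (acceleration): m/s²

Multiplying the contributions: [kg] · [m/s²]
Adding exponents of each base unit: kg: 1, m: 1, s: -2
SI base units of force: kg·m/s²

The claimed units m/(kg·s²) (exponents kg: -1, m: 1, s: -2) do not match the derived units kg·m/s² (exponents kg: 1, m: 1, s: -2), so the claim is incorrect.

Answer: No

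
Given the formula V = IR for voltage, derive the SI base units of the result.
Units of each symbol in V = IR:
  I (current): A
  R (resistance, in ohms): kg·m²/(s³·A²)

Multiplying the contributions: [A] · [kg·m²/(s³·A²)]
Adding exponents of each base unit: kg: 1, m: 2, s: -3, A: -1
SI base units of voltage: kg·m²/(s³·A)

Answer: kg·m²/(s³·A)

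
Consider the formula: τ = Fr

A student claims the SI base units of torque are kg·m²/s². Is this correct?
Units of each symbol in τ = Fr:
  F (force): kg·m/s²
  r (lever arm): m

Multiplying the contributions: [kg·m/s²] · [m]
Adding exponents of each base unit: kg: 1, m: 2, s: -2
SI base units of torque: kg·m²/s²

The claimed units kg·m²/s² match the derived units, so the claim is correct.

Answer: Yes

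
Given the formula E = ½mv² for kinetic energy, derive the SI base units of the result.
Units of each symbol in E = ½mv²:
  m (mass): kg
  v (speed): m/s  → to the power 2, contributes m²/s²
  The factor ½ is dimensionless.

Multiplying the contributions: [kg] · [m²/s²]
Adding exponents of each base unit: kg: 1, m: 2, s: -2
SI base units of kinetic energy: kg·m²/s²

Answer: kg·m²/s²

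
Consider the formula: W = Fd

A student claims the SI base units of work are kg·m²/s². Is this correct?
Units of each symbol in W = Fd:
  F (force): kg·m/s²
  d (displacement): m

Multiplying the contributions: [kg·m/s²] · [m]
Adding exponents of each base unit: kg: 1, m: 2, s: -2
SI base units of work: kg·m²/s²

The claimed units kg·m²/s² match the derived units, so the claim is correct.

Answer: Yes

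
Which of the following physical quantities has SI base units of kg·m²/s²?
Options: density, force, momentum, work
Checking the SI base units of each option:
  density (ρ = m/V): kg/m³  ✗
  force (F = ma): kg·m/s²  ✗
  momentum (p = mv): kg·m/s  ✗
  work (W = Fd): kg·m²/s²  ✓ matches

Only work has units kg·m²/s².

Answer: work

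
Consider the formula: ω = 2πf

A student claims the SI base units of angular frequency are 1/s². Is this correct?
Units of each symbol in ω = 2πf:
  f (frequency): 1/s
  The factor 2π is dimensionless.

Multiplying the contributions: [1/s]
Adding exponents of each base unit: s: -1
SI base units of angular frequency: 1/s

The claimed units 1/s² (exponents s: -2) do not match the derived units 1/s (exponents s: -1), so the claim is incorrect.

Answer: No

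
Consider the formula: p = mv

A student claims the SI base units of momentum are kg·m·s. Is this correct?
Units of each symbol in p = mv:
  m (mass): kg
  v (velocity): m/s

Multiplying the contributions: [kg] · [m/s]
Adding exponents of each base unit: kg: 1, m: 1, s: -1
SI base units of momentum: kg·m/s

The claimed units kg·m·s (exponents kg: 1, m: 1, s: 1) do not match the derived units kg·m/s (exponents kg: 1, m: 1, s: -1), so the claim is incorrect.

Answer: No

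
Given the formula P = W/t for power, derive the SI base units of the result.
Units of each symbol in P = W/t:
  W (work): kg·m²/s²
  t (time): s  → in the denominator, contributes 1/s

Multiplying the contributions: [kg·m²/s²] · [1/s]
Adding exponents of each base unit: kg: 1, m: 2, s: -3
SI base units of power: kg·m²/s³

Answer: kg·m²/s³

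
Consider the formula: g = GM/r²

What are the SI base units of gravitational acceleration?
Units of each symbol in g = GM/r²:
  G (gravitational constant): m³/(kg·s²)
  M (mass): kg
  r (distance): m  → to the power 2 in the denominator, contributes 1/m²

Multiplying the contributions: [m³/(kg·s²)] · [kg] · [1/m²]
Adding exponents of each base unit: m: 1, s: -2
SI base units of gravitational acceleration: m/s²

Answer: m/s²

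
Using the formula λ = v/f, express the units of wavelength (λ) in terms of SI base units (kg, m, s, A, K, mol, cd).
Units of each symbol in λ = v/f:
  v (wave speed): m/s
  f (frequency): 1/s  → in the denominator, contributes s

Multiplying the contributions: [m/s] · [s]
Adding exponents of each base unit: m: 1
SI base units of wavelength: m

Answer: m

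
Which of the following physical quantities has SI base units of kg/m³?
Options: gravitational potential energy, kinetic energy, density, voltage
Checking the SI base units of each option:
  gravitational potential energy (U = -GMm/r): kg·m²/s²  ✗
  kinetic energy (E = ½mv²): kg·m²/s²  ✗
  density (ρ = m/V): kg/m³  ✓ matches
  voltage (V = IR): kg·m²/(s³·A)  ✗

Only density has units kg/m³.

Answer: density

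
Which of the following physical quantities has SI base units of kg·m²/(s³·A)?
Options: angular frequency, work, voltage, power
Checking the SI base units of each option:
  angular frequency (ω = 2πf): 1/s  ✗
  work (W = Fd): kg·m²/s²  ✗
  voltage (V = IR): kg·m²/(s³·A)  ✓ matches
  power (P = W/t): kg·m²/s³  ✗

Only voltage has units kg·m²/(s³·A).

Answer: voltage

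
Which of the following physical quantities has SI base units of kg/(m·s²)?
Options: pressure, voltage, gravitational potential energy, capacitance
Checking the SI base units of each option:
  pressure (P = F/A): kg/(m·s²)  ✓ matches
  voltage (V = IR): kg·m²/(s³·A)  ✗
  gravitational potential energy (U = -GMm/r): kg·m²/s²  ✗
  capacitance (C = Q/V): s⁴·A²/(kg·m²)  ✗

Only pressure has units kg/(m·s²).

Answer: pressure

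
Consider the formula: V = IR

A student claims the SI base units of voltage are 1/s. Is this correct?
Units of each symbol in V = IR:
  I (current): A
  R (resistance, in ohms): kg·m²/(s³·A²)

Multiplying the contributions: [A] · [kg·m²/(s³·A²)]
Adding exponents of each base unit: kg: 1, m: 2, s: -3, A: -1
SI base units of voltage: kg·m²/(s³·A)

The claimed units 1/s (exponents s: -1) do not match the derived units kg·m²/(s³·A) (exponents kg: 1, m: 2, s: -3, A: -1), so the claim is incorrect.

Answer: No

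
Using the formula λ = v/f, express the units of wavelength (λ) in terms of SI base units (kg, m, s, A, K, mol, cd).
Units of each symbol in λ = v/f:
  v (wave speed): m/s
  f (frequency): 1/s  → in the denominator, contributes s

Multiplying the contributions: [m/s] · [s]
Adding exponents of each base unit: m: 1
SI base units of wavelength: m

Answer: m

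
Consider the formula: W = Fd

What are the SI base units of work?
Units of each symbol in W = Fd:
  F (force): kg·m/s²
  d (displacement): m

Multiplying the contributions: [kg·m/s²] · [m]
Adding exponents of each base unit: kg: 1, m: 2, s: -2
SI base units of work: kg·m²/s²

Answer: kg·m²/s²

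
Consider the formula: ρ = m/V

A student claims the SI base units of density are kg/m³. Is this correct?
Units of each symbol in ρ = m/V:
  m (mass): kg
  V (volume): m³  → in the denominator, contributes 1/m³

Multiplying the contributions: [kg] · [1/m³]
Adding exponents of each base unit: kg: 1, m: -3
SI base units of density: kg/m³

The claimed units kg/m³ match the derived units, so the claim is correct.

Answer: Yes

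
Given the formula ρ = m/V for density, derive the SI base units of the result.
Units of each symbol in ρ = m/V:
  m (mass): kg
  V (volume): m³  → in the denominator, contributes 1/m³

Multiplying the contributions: [kg] · [1/m³]
Adding exponents of each base unit: kg: 1, m: -3
SI base units of density: kg/m³

Answer: kg/m³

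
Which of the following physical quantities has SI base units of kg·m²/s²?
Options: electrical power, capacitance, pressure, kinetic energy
Checking the SI base units of each option:
  electrical power (P = IV): kg·m²/s³  ✗
  capacitance (C = Q/V): s⁴·A²/(kg·m²)  ✗
  pressure (P = F/A): kg/(m·s²)  ✗
  kinetic energy (E = ½mv²): kg·m²/s²  ✓ matches

Only kinetic energy has units kg·m²/s².

Answer: kinetic energy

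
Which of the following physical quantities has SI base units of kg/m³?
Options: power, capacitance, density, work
Checking the SI base units of each option:
  power (P = W/t): kg·m²/s³  ✗
  capacitance (C = Q/V): s⁴·A²/(kg·m²)  ✗
  density (ρ = m/V): kg/m³  ✓ matches
  work (W = Fd): kg·m²/s²  ✗

Only density has units kg/m³.

Answer: density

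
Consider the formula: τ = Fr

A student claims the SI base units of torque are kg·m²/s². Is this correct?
Units of each symbol in τ = Fr:
  F (force): kg·m/s²
  r (lever arm): m

Multiplying the contributions: [kg·m/s²] · [m]
Adding exponents of each base unit: kg: 1, m: 2, s: -2
SI base units of torque: kg·m²/s²

The claimed units kg·m²/s² match the derived units, so the claim is correct.

Answer: Yes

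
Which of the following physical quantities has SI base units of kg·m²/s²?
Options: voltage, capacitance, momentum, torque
Checking the SI base units of each option:
  voltage (V = IR): kg·m²/(s³·A)  ✗
  capacitance (C = Q/V): s⁴·A²/(kg·m²)  ✗
  momentum (p = mv): kg·m/s  ✗
  torque (τ = Fr): kg·m²/s²  ✓ matches

Only torque has units kg·m²/s².

Answer: torque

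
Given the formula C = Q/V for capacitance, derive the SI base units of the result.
Units of each symbol in C = Q/V:
  Q (charge, in coulombs): s·A
  V (voltage, in volts): kg·m²/(s³·A)  → in the denominator, contributes s³·A/(kg·m²)

Multiplying the contributions: [s·A] · [s³·A/(kg·m²)]
Adding exponents of each base unit: kg: -1, m: -2, s: 4, A: 2
SI base units of capacitance: s⁴·A²/(kg·m²)

Answer: s⁴·A²/(kg·m²)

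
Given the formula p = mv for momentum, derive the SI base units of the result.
Units of each symbol in p = mv:
  m (mass): kg
  v (velocity): m/s

Multiplying the contributions: [kg] · [m/s]
Adding exponents of each base unit: kg: 1, m: 1, s: -1
SI base units of momentum: kg·m/s

Answer: kg·m/s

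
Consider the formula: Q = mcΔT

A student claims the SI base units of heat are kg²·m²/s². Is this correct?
Units of each symbol in Q = mcΔT:
  m (mass): kg
  c (specific heat capacity, in J/(kg·K)): m²/(s²·K)
  ΔT (temperature change): K

Multiplying the contributions: [kg] · [m²/(s²·K)] · [K]
Adding exponents of each base unit: kg: 1, m: 2, s: -2
SI base units of heat: kg·m²/s²

The claimed units kg²·m²/s² (exponents kg: 2, m: 2, s: -2) do not match the derived units kg·m²/s² (exponents kg: 1, m: 2, s: -2), so the claim is incorrect.

Answer: No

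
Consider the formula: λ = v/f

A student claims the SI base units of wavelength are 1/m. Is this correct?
Units of each symbol in λ = v/f:
  v (wave speed): m/s
  f (frequency): 1/s  → in the denominator, contributes s

Multiplying the contributions: [m/s] · [s]
Adding exponents of each base unit: m: 1
SI base units of wavelength: m

The claimed units 1/m (exponents m: -1) do not match the derived units m (exponents m: 1), so the claim is incorrect.

Answer: No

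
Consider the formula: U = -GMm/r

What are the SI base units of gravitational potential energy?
Units of each symbol in U = -GMm/r:
  G (gravitational constant): m³/(kg·s²)
  M (mass): kg
  m (mass): kg
  r (distance): m  → in the denominator, contributes 1/m
  The minus sign does not affect the units.

Multiplying the contributions: [m³/(kg·s²)] · [kg] · [kg] · [1/m]
Adding exponents of each base unit: kg: 1, m: 2, s: -2
SI base units of gravitational potential energy: kg·m²/s²

Answer: kg·m²/s²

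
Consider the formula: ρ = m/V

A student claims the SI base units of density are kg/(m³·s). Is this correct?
Units of each symbol in ρ = m/V:
  m (mass): kg
  V (volume): m³  → in the denominator, contributes 1/m³

Multiplying the contributions: [kg] · [1/m³]
Adding exponents of each base unit: kg: 1, m: -3
SI base units of density: kg/m³

The claimed units kg/(m³·s) (exponents kg: 1, m: -3, s: -1) do not match the derived units kg/m³ (exponents kg: 1, m: -3), so the claim is incorrect.

Answer: No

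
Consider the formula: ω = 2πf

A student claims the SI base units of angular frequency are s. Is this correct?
Units of each symbol in ω = 2πf:
  f (frequency): 1/s
  The factor 2π is dimensionless.

Multiplying the contributions: [1/s]
Adding exponents of each base unit: s: -1
SI base units of angular frequency: 1/s

The claimed units s (exponents s: 1) do not match the derived units 1/s (exponents s: -1), so the claim is incorrect.

Answer: No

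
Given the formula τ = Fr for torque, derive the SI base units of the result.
Units of each symbol in τ = Fr:
  F (force): kg·m/s²
  r (lever arm): m

Multiplying the contributions: [kg·m/s²] · [m]
Adding exponents of each base unit: kg: 1, m: 2, s: -2
SI base units of torque: kg·m²/s²

Answer: kg·m²/s²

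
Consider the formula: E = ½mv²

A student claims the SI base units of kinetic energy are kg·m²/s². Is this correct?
Units of each symbol in E = ½mv²:
  m (mass): kg
  v (speed): m/s  → to the power 2, contributes m²/s²
  The factor ½ is dimensionless.

Multiplying the contributions: [kg] · [m²/s²]
Adding exponents of each base unit: kg: 1, m: 2, s: -2
SI base units of kinetic energy: kg·m²/s²

The claimed units kg·m²/s² match the derived units, so the claim is correct.

Answer: Yes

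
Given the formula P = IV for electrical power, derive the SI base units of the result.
Units of each symbol in P = IV:
  I (current): A
  V (voltage, in volts): kg·m²/(s³·A)

Multiplying the contributions: [A] · [kg·m²/(s³·A)]
Adding exponents of each base unit: kg: 1, m: 2, s: -3
SI base units of electrical power: kg·m²/s³

Answer: kg·m²/s³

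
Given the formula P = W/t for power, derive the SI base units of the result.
Units of each symbol in P = W/t:
  W (work): kg·m²/s²
  t (time): s  → in the denominator, contributes 1/s

Multiplying the contributions: [kg·m²/s²] · [1/s]
Adding exponents of each base unit: kg: 1, m: 2, s: -3
SI base units of power: kg·m²/s³

Answer: kg·m²/s³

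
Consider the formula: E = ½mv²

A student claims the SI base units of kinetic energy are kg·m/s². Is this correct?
Units of each symbol in E = ½mv²:
  m (mass): kg
  v (speed): m/s  → to the power 2, contributes m²/s²
  The factor ½ is dimensionless.

Multiplying the contributions: [kg] · [m²/s²]
Adding exponents of each base unit: kg: 1, m: 2, s: -2
SI base units of kinetic energy: kg·m²/s²

The claimed units kg·m/s² (exponents kg: 1, m: 1, s: -2) do not match the derived units kg·m²/s² (exponents kg: 1, m: 2, s: -2), so the claim is incorrect.

Answer: No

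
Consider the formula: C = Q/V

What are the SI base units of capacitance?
Units of each symbol in C = Q/V:
  Q (charge, in coulombs): s·A
  V (voltage, in volts): kg·m²/(s³·A)  → in the denominator, contributes s³·A/(kg·m²)

Multiplying the contributions: [s·A] · [s³·A/(kg·m²)]
Adding exponents of each base unit: kg: -1, m: -2, s: 4, A: 2
SI base units of capacitance: s⁴·A²/(kg·m²)

Answer: s⁴·A²/(kg·m²)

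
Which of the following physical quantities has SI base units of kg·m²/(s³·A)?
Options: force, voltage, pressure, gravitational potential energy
Checking the SI base units of each option:
  force (F = ma): kg·m/s²  ✗
  voltage (V = IR): kg·m²/(s³·A)  ✓ matches
  pressure (P = F/A): kg/(m·s²)  ✗
  gravitational potential energy (U = -GMm/r): kg·m²/s²  ✗

Only voltage has units kg·m²/(s³·A).

Answer: voltage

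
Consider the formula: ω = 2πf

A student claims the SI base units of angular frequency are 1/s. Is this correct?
Units of each symbol in ω = 2πf:
  f (frequency): 1/s
  The factor 2π is dimensionless.

Multiplying the contributions: [1/s]
Adding exponents of each base unit: s: -1
SI base units of angular frequency: 1/s

The claimed units 1/s match the derived units, so the claim is correct.

Answer: Yes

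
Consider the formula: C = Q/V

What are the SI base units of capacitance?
Units of each symbol in C = Q/V:
  Q (charge, in coulombs): s·A
  V (voltage, in volts): kg·m²/(s³·A)  → in the denominator, contributes s³·A/(kg·m²)

Multiplying the contributions: [s·A] · [s³·A/(kg·m²)]
Adding exponents of each base unit: kg: -1, m: -2, s: 4, A: 2
SI base units of capacitance: s⁴·A²/(kg·m²)

Answer: s⁴·A²/(kg·m²)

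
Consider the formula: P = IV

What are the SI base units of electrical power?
Units of each symbol in P = IV:
  I (current): A
  V (voltage, in volts): kg·m²/(s³·A)

Multiplying the contributions: [A] · [kg·m²/(s³·A)]
Adding exponents of each base unit: kg: 1, m: 2, s: -3
SI base units of electrical power: kg·m²/s³

Answer: kg·m²/s³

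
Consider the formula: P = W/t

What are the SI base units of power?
Units of each symbol in P = W/t:
  W (work): kg·m²/s²
  t (time): s  → in the denominator, contributes 1/s

Multiplying the contributions: [kg·m²/s²] · [1/s]
Adding exponents of each base unit: kg: 1, m: 2, s: -3
SI base units of power: kg·m²/s³

Answer: kg·m²/s³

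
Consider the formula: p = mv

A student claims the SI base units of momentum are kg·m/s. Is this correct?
Units of each symbol in p = mv:
  m (mass): kg
  v (velocity): m/s

Multiplying the contributions: [kg] · [m/s]
Adding exponents of each base unit: kg: 1, m: 1, s: -1
SI base units of momentum: kg·m/s

The claimed units kg·m/s match the derived units, so the claim is correct.

Answer: Yes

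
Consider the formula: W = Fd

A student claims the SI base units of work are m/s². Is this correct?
Units of each symbol in W = Fd:
  F (force): kg·m/s²
  d (displacement): m

Multiplying the contributions: [kg·m/s²] · [m]
Adding exponents of each base unit: kg: 1, m: 2, s: -2
SI base units of work: kg·m²/s²

The claimed units m/s² (exponents m: 1, s: -2) do not match the derived units kg·m²/s² (exponents kg: 1, m: 2, s: -2), so the claim is incorrect.

Answer: No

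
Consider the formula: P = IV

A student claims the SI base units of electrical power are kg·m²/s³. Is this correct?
Units of each symbol in P = IV:
  I (current): A
  V (voltage, in volts): kg·m²/(s³·A)

Multiplying the contributions: [A] · [kg·m²/(s³·A)]
Adding exponents of each base unit: kg: 1, m: 2, s: -3
SI base units of electrical power: kg·m²/s³

The claimed units kg·m²/s³ match the derived units, so the claim is correct.

Answer: Yes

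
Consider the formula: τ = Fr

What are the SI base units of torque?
Units of each symbol in τ = Fr:
  F (force): kg·m/s²
  r (lever arm): m

Multiplying the contributions: [kg·m/s²] · [m]
Adding exponents of each base unit: kg: 1, m: 2, s: -2
SI base units of torque: kg·m²/s²

Answer: kg·m²/s²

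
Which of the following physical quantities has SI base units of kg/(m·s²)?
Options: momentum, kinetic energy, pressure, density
Checking the SI base units of each option:
  momentum (p = mv): kg·m/s  ✗
  kinetic energy (E = ½mv²): kg·m²/s²  ✗
  pressure (P = F/A): kg/(m·s²)  ✓ matches
  density (ρ = m/V): kg/m³  ✗

Only pressure has units kg/(m·s²).

Answer: pressure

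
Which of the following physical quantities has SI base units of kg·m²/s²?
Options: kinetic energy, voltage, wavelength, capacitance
Checking the SI base units of each option:
  kinetic energy (E = ½mv²): kg·m²/s²  ✓ matches
  voltage (V = IR): kg·m²/(s³·A)  ✗
  wavelength (λ = v/f): m  ✗
  capacitance (C = Q/V): s⁴·A²/(kg·m²)  ✗

Only kinetic energy has units kg·m²/s².

Answer: kinetic energy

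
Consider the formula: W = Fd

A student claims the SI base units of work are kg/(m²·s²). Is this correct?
Units of each symbol in W = Fd:
  F (force): kg·m/s²
  d (displacement): m

Multiplying the contributions: [kg·m/s²] · [m]
Adding exponents of each base unit: kg: 1, m: 2, s: -2
SI base units of work: kg·m²/s²

The claimed units kg/(m²·s²) (exponents kg: 1, m: -2, s: -2) do not match the derived units kg·m²/s² (exponents kg: 1, m: 2, s: -2), so the claim is incorrect.

Answer: No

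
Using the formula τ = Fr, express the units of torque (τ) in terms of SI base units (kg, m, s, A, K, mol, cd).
Units of each symbol in τ = Fr:
  F (force): kg·m/s²
  r (lever arm): m

Multiplying the contributions: [kg·m/s²] · [m]
Adding exponents of each base unit: kg: 1, m: 2, s: -2
SI base units of torque: kg·m²/s²

Answer: kg·m²/s²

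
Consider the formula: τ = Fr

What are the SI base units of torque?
Units of each symbol in τ = Fr:
  F (force): kg·m/s²
  r (lever arm): m

Multiplying the contributions: [kg·m/s²] · [m]
Adding exponents of each base unit: kg: 1, m: 2, s: -2
SI base units of torque: kg·m²/s²

Answer: kg·m²/s²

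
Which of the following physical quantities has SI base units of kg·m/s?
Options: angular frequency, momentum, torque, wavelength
Checking the SI base units of each option:
  angular frequency (ω = 2πf): 1/s  ✗
  momentum (p = mv): kg·m/s  ✓ matches
  torque (τ = Fr): kg·m²/s²  ✗
  wavelength (λ = v/f): m  ✗

Only momentum has units kg·m/s.

Answer: momentum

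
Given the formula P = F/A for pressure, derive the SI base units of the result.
Units of each symbol in P = F/A:
  F (force): kg·m/s²
  A (area): m²  → in the denominator, contributes 1/m²

Multiplying the contributions: [kg·m/s²] · [1/m²]
Adding exponents of each base unit: kg: 1, m: -1, s: -2
SI base units of pressure: kg/(m·s²)

Answer: kg/(m·s²)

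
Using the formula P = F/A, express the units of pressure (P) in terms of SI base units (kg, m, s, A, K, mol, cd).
Units of each symbol in P = F/A:
  F (force): kg·m/s²
  A (area): m²  → in the denominator, contributes 1/m²

Multiplying the contributions: [kg·m/s²] · [1/m²]
Adding exponents of each base unit: kg: 1, m: -1, s: -2
SI base units of pressure: kg/(m·s²)

Answer: kg/(m·s²)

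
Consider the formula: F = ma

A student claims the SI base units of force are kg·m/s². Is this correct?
Units of each symbol in F = ma:
  m (mass): kg
  a (acceleration): m/s²

Multiplying the contributions: [kg] · [m/s²]
Adding exponents of each base unit: kg: 1, m: 1, s: -2
SI base units of force: kg·m/s²

The claimed units kg·m/s² match the derived units, so the claim is correct.

Answer: Yes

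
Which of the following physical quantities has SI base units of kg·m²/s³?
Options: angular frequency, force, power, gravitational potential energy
Checking the SI base units of each option:
  angular frequency (ω = 2πf): 1/s  ✗
  force (F = ma): kg·m/s²  ✗
  power (P = W/t): kg·m²/s³  ✓ matches
  gravitational potential energy (U = -GMm/r): kg·m²/s²  ✗

Only power has units kg·m²/s³.

Answer: power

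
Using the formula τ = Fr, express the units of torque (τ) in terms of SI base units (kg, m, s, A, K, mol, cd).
Units of each symbol in τ = Fr:
  F (force): kg·m/s²
  r (lever arm): m

Multiplying the contributions: [kg·m/s²] · [m]
Adding exponents of each base unit: kg: 1, m: 2, s: -2
SI base units of torque: kg·m²/s²

Answer: kg·m²/s²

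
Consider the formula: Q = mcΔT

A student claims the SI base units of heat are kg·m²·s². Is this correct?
Units of each symbol in Q = mcΔT:
  m (mass): kg
  c (specific heat capacity, in J/(kg·K)): m²/(s²·K)
  ΔT (temperature change): K

Multiplying the contributions: [kg] · [m²/(s²·K)] · [K]
Adding exponents of each base unit: kg: 1, m: 2, s: -2
SI base units of heat: kg·m²/s²

The claimed units kg·m²·s² (exponents kg: 1, m: 2, s: 2) do not match the derived units kg·m²/s² (exponents kg: 1, m: 2, s: -2), so the claim is incorrect.

Answer: No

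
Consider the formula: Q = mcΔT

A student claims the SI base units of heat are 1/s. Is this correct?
Units of each symbol in Q = mcΔT:
  m (mass): kg
  c (specific heat capacity, in J/(kg·K)): m²/(s²·K)
  ΔT (temperature change): K

Multiplying the contributions: [kg] · [m²/(s²·K)] · [K]
Adding exponents of each base unit: kg: 1, m: 2, s: -2
SI base units of heat: kg·m²/s²

The claimed units 1/s (exponents s: -1) do not match the derived units kg·m²/s² (exponents kg: 1, m: 2, s: -2), so the claim is incorrect.

Answer: No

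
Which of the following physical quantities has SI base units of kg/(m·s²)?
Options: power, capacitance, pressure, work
Checking the SI base units of each option:
  power (P = W/t): kg·m²/s³  ✗
  capacitance (C = Q/V): s⁴·A²/(kg·m²)  ✗
  pressure (P = F/A): kg/(m·s²)  ✓ matches
  work (W = Fd): kg·m²/s²  ✗

Only pressure has units kg/(m·s²).

Answer: pressure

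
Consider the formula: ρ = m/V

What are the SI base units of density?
Units of each symbol in ρ = m/V:
  m (mass): kg
  V (volume): m³  → in the denominator, contributes 1/m³

Multiplying the contributions: [kg] · [1/m³]
Adding exponents of each base unit: kg: 1, m: -3
SI base units of density: kg/m³

Answer: kg/m³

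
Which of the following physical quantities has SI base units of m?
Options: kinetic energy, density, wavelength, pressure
Checking the SI base units of each option:
  kinetic energy (E = ½mv²): kg·m²/s²  ✗
  density (ρ = m/V): kg/m³  ✗
  wavelength (λ = v/f): m  ✓ matches
  pressure (P = F/A): kg/(m·s²)  ✗

Only wavelength has units m.

Answer: wavelength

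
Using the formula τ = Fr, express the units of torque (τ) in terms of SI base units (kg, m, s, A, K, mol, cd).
Units of each symbol in τ = Fr:
  F (force): kg·m/s²
  r (lever arm): m

Multiplying the contributions: [kg·m/s²] · [m]
Adding exponents of each base unit: kg: 1, m: 2, s: -2
SI base units of torque: kg·m²/s²

Answer: kg·m²/s²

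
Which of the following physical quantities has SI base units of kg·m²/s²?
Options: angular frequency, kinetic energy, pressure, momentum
Checking the SI base units of each option:
  angular frequency (ω = 2πf): 1/s  ✗
  kinetic energy (E = ½mv²): kg·m²/s²  ✓ matches
  pressure (P = F/A): kg/(m·s²)  ✗
  momentum (p = mv): kg·m/s  ✗

Only kinetic energy has units kg·m²/s².

Answer: kinetic energy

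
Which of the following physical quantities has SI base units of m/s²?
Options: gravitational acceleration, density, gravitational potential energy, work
Checking the SI base units of each option:
  gravitational acceleration (g = GM/r²): m/s²  ✓ matches
  density (ρ = m/V): kg/m³  ✗
  gravitational potential energy (U = -GMm/r): kg·m²/s²  ✗
  work (W = Fd): kg·m²/s²  ✗

Only gravitational acceleration has units m/s².

Answer: gravitational acceleration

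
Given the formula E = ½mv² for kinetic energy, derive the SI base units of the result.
Units of each symbol in E = ½mv²:
  m (mass): kg
  v (speed): m/s  → to the power 2, contributes m²/s²
  The factor ½ is dimensionless.

Multiplying the contributions: [kg] · [m²/s²]
Adding exponents of each base unit: kg: 1, m: 2, s: -2
SI base units of kinetic energy: kg·m²/s²

Answer: kg·m²/s²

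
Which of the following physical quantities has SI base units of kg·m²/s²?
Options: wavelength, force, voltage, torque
Checking the SI base units of each option:
  wavelength (λ = v/f): m  ✗
  force (F = ma): kg·m/s²  ✗
  voltage (V = IR): kg·m²/(s³·A)  ✗
  torque (τ = Fr): kg·m²/s²  ✓ matches

Only torque has units kg·m²/s².

Answer: torque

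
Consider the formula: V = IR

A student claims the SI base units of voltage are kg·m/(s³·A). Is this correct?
Units of each symbol in V = IR:
  I (current): A
  R (resistance, in ohms): kg·m²/(s³·A²)

Multiplying the contributions: [A] · [kg·m²/(s³·A²)]
Adding exponents of each base unit: kg: 1, m: 2, s: -3, A: -1
SI base units of voltage: kg·m²/(s³·A)

The claimed units kg·m/(s³·A) (exponents kg: 1, m: 1, s: -3, A: -1) do not match the derived units kg·m²/(s³·A) (exponents kg: 1, m: 2, s: -3, A: -1), so the claim is incorrect.

Answer: No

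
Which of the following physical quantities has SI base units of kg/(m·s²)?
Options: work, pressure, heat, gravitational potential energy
Checking the SI base units of each option:
  work (W = Fd): kg·m²/s²  ✗
  pressure (P = F/A): kg/(m·s²)  ✓ matches
  heat (Q = mcΔT): kg·m²/s²  ✗
  gravitational potential energy (U = -GMm/r): kg·m²/s²  ✗

Only pressure has units kg/(m·s²).

Answer: pressure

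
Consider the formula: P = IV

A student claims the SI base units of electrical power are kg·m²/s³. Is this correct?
Units of each symbol in P = IV:
  I (current): A
  V (voltage, in volts): kg·m²/(s³·A)

Multiplying the contributions: [A] · [kg·m²/(s³·A)]
Adding exponents of each base unit: kg: 1, m: 2, s: -3
SI base units of electrical power: kg·m²/s³

The claimed units kg·m²/s³ match the derived units, so the claim is correct.

Answer: Yes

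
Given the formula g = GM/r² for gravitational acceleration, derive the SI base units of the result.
Units of each symbol in g = GM/r²:
  G (gravitational constant): m³/(kg·s²)
  M (mass): kg
  r (distance): m  → to the power 2 in the denominator, contributes 1/m²

Multiplying the contributions: [m³/(kg·s²)] · [kg] · [1/m²]
Adding exponents of each base unit: m: 1, s: -2
SI base units of gravitational acceleration: m/s²

Answer: m/s²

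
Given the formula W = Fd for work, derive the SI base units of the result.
Units of each symbol in W = Fd:
  F (force): kg·m/s²
  d (displacement): m

Multiplying the contributions: [kg·m/s²] · [m]
Adding exponents of each base unit: kg: 1, m: 2, s: -2
SI base units of work: kg·m²/s²

Answer: kg·m²/s²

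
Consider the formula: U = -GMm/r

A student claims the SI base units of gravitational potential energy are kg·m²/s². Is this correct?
Units of each symbol in U = -GMm/r:
  G (gravitational constant): m³/(kg·s²)
  M (mass): kg
  m (mass): kg
  r (distance): m  → in the denominator, contributes 1/m
  The minus sign does not affect the units.

Multiplying the contributions: [m³/(kg·s²)] · [kg] · [kg] · [1/m]
Adding exponents of each base unit: kg: 1, m: 2, s: -2
SI base units of gravitational potential energy: kg·m²/s²

The claimed units kg·m²/s² match the derived units, so the claim is correct.

Answer: Yes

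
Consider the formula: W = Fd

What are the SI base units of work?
Units of each symbol in W = Fd:
  F (force): kg·m/s²
  d (displacement): m

Multiplying the contributions: [kg·m/s²] · [m]
Adding exponents of each base unit: kg: 1, m: 2, s: -2
SI base units of work: kg·m²/s²

Answer: kg·m²/s²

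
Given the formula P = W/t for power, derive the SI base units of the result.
Units of each symbol in P = W/t:
  W (work): kg·m²/s²
  t (time): s  → in the denominator, contributes 1/s

Multiplying the contributions: [kg·m²/s²] · [1/s]
Adding exponents of each base unit: kg: 1, m: 2, s: -3
SI base units of power: kg·m²/s³

Answer: kg·m²/s³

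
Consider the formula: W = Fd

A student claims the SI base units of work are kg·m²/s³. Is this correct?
Units of each symbol in W = Fd:
  F (force): kg·m/s²
  d (displacement): m

Multiplying the contributions: [kg·m/s²] · [m]
Adding exponents of each base unit: kg: 1, m: 2, s: -2
SI base units of work: kg·m²/s²

The claimed units kg·m²/s³ (exponents kg: 1, m: 2, s: -3) do not match the derived units kg·m²/s² (exponents kg: 1, m: 2, s: -2), so the claim is incorrect.

Answer: No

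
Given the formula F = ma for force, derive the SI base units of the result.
Units of each symbol in F = ma:
  m (mass): kg
  a (acceleration): m/s²

Multiplying the contributions: [kg] · [m/s²]
Adding exponents of each base unit: kg: 1, m: 1, s: -2
SI base units of force: kg·m/s²

Answer: kg·m/s²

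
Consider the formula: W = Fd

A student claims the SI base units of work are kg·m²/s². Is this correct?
Units of each symbol in W = Fd:
  F (force): kg·m/s²
  d (displacement): m

Multiplying the contributions: [kg·m/s²] · [m]
Adding exponents of each base unit: kg: 1, m: 2, s: -2
SI base units of work: kg·m²/s²

The claimed units kg·m²/s² match the derived units, so the claim is correct.

Answer: Yes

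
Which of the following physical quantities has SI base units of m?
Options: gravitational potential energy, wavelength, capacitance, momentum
Checking the SI base units of each option:
  gravitational potential energy (U = -GMm/r): kg·m²/s²  ✗
  wavelength (λ = v/f): m  ✓ matches
  capacitance (C = Q/V): s⁴·A²/(kg·m²)  ✗
  momentum (p = mv): kg·m/s  ✗

Only wavelength has units m.

Answer: wavelength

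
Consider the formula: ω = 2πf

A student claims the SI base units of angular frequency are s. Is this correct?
Units of each symbol in ω = 2πf:
  f (frequency): 1/s
  The factor 2π is dimensionless.

Multiplying the contributions: [1/s]
Adding exponents of each base unit: s: -1
SI base units of angular frequency: 1/s

The claimed units s (exponents s: 1) do not match the derived units 1/s (exponents s: -1), so the claim is incorrect.

Answer: No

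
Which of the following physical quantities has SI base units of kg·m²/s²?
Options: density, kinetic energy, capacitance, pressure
Checking the SI base units of each option:
  density (ρ = m/V): kg/m³  ✗
  kinetic energy (E = ½mv²): kg·m²/s²  ✓ matches
  capacitance (C = Q/V): s⁴·A²/(kg·m²)  ✗
  pressure (P = F/A): kg/(m·s²)  ✗

Only kinetic energy has units kg·m²/s².

Answer: kinetic energy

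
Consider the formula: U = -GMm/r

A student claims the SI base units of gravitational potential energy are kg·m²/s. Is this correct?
Units of each symbol in U = -GMm/r:
  G (gravitational constant): m³/(kg·s²)
  M (mass): kg
  m (mass): kg
  r (distance): m  → in the denominator, contributes 1/m
  The minus sign does not affect the units.

Multiplying the contributions: [m³/(kg·s²)] · [kg] · [kg] · [1/m]
Adding exponents of each base unit: kg: 1, m: 2, s: -2
SI base units of gravitational potential energy: kg·m²/s²

The claimed units kg·m²/s (exponents kg: 1, m: 2, s: -1) do not match the derived units kg·m²/s² (exponents kg: 1, m: 2, s: -2), so the claim is incorrect.

Answer: No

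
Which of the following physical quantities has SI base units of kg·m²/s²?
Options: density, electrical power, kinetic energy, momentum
Checking the SI base units of each option:
  density (ρ = m/V): kg/m³  ✗
  electrical power (P = IV): kg·m²/s³  ✗
  kinetic energy (E = ½mv²): kg·m²/s²  ✓ matches
  momentum (p = mv): kg·m/s  ✗

Only kinetic energy has units kg·m²/s².

Answer: kinetic energy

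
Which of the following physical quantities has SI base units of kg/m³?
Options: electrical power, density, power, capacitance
Checking the SI base units of each option:
  electrical power (P = IV): kg·m²/s³  ✗
  density (ρ = m/V): kg/m³  ✓ matches
  power (P = W/t): kg·m²/s³  ✗
  capacitance (C = Q/V): s⁴·A²/(kg·m²)  ✗

Only density has units kg/m³.

Answer: density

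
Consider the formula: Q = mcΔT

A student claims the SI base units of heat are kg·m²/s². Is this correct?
Units of each symbol in Q = mcΔT:
  m (mass): kg
  c (specific heat capacity, in J/(kg·K)): m²/(s²·K)
  ΔT (temperature change): K

Multiplying the contributions: [kg] · [m²/(s²·K)] · [K]
Adding exponents of each base unit: kg: 1, m: 2, s: -2
SI base units of heat: kg·m²/s²

The claimed units kg·m²/s² match the derived units, so the claim is correct.

Answer: Yes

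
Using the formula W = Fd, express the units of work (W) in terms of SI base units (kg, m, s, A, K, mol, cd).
Units of each symbol in W = Fd:
  F (force): kg·m/s²
  d (displacement): m

Multiplying the contributions: [kg·m/s²] · [m]
Adding exponents of each base unit: kg: 1, m: 2, s: -2
SI base units of work: kg·m²/s²

Answer: kg·m²/s²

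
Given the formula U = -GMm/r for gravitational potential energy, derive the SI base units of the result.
Units of each symbol in U = -GMm/r:
  G (gravitational constant): m³/(kg·s²)
  M (mass): kg
  m (mass): kg
  r (distance): m  → in the denominator, contributes 1/m
  The minus sign does not affect the units.

Multiplying the contributions: [m³/(kg·s²)] · [kg] · [kg] · [1/m]
Adding exponents of each base unit: kg: 1, m: 2, s: -2
SI base units of gravitational potential energy: kg·m²/s²

Answer: kg·m²/s²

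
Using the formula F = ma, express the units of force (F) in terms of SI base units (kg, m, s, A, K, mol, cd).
Units of each symbol in F = ma:
  m (mass): kg
  a (acceleration): m/s²

Multiplying the contributions: [kg] · [m/s²]
Adding exponents of each base unit: kg: 1, m: 1, s: -2
SI base units of force: kg·m/s²

Answer: kg·m/s²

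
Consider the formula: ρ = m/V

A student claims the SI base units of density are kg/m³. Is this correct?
Units of each symbol in ρ = m/V:
  m (mass): kg
  V (volume): m³  → in the denominator, contributes 1/m³

Multiplying the contributions: [kg] · [1/m³]
Adding exponents of each base unit: kg: 1, m: -3
SI base units of density: kg/m³

The claimed units kg/m³ match the derived units, so the claim is correct.

Answer: Yes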